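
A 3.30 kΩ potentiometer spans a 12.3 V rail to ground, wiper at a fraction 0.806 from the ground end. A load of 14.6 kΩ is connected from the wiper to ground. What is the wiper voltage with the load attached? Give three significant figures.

The wiper splits the pot into (1−α)R = 640.2 Ω above and αR = 2660 Ω below.
Lower section ‖ load = 2250 Ω.
V_wiper = 12.3 × 2250/(640.2 + 2250) = 9.58 V.

V ≈ 9.58 V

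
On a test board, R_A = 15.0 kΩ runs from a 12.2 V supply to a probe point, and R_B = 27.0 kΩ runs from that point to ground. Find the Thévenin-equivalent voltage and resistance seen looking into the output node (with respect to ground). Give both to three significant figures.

V_th is the open-circuit tap voltage: 12.2 × 27.0/(15.0 + 27.0) = 7.84 V.
With the supply zeroed, R_A and R_B appear in parallel from the tap: R_th = R_A‖R_B = (15.0 × 27.0)/42.00 = 9.64 kΩ.

V_th = 7.84 V, R_th = 9.64 kΩ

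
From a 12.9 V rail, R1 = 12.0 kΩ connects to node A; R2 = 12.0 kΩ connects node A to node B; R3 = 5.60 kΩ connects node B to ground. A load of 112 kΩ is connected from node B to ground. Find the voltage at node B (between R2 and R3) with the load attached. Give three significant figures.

At node B, R3 is in parallel with the load: R3‖R_L = 5.333 kΩ.
Below node A the resistance is R2 + (R3‖R_L) = 17.33 kΩ, so V_A = 12.9 × 17.33/29.33 = 7.623 V.
Then V_B = V_A × (R3‖R_L)/(R2 + R3‖R_L) = 7.623 × 5.333/17.33 = 2.35 V.

V ≈ 2.35 V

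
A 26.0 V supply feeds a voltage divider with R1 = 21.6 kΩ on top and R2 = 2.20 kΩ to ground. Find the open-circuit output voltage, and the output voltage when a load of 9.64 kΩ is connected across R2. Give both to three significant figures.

Open-circuit: V = 26.0 × 2.20/(21.6 + 2.20) = 2.40 V.
With the load, R2 becomes R2‖R_L = 1.791 kΩ, so V = 26.0 × 1.791/23.39 = 1.99 V.

Unloaded: 2.40 V; loaded: 1.99 V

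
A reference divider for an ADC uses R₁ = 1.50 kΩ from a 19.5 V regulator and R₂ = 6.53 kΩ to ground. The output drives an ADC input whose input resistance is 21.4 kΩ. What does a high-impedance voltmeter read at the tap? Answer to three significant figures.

The load sits in parallel with R₂: R₂‖R_L = (6.53 × 21.4) / (6.53 + 21.4) = 5.003 kΩ.
V_out = 19.5 × 5.003 / (1.50 + 5.003) = 19.5 × 5.003/6.503 = 15.0 V.

V_out ≈ 15.0 V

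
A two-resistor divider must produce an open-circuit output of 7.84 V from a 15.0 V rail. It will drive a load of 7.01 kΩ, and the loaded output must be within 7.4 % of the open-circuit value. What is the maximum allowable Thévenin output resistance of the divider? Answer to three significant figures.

R_th ≤ 560 Ω

Loading drop = R_th/(R_th + R_L) ≤ 0.0740, so R_th ≤ R_L · ε/(1−ε) = 7.01 kΩ × 0.0740/0.9260 = 560 Ω.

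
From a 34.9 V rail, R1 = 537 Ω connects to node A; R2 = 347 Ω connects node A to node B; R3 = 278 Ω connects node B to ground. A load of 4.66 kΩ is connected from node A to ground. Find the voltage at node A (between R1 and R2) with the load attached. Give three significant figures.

V ≈ 17.7 V

Below node A the series string R2+R3 = 625.0 Ω sits in parallel with the 4660 Ω load: 551.1 Ω.
V_A = 34.9 × 551.1/(537 + 551.1) = 17.7 V.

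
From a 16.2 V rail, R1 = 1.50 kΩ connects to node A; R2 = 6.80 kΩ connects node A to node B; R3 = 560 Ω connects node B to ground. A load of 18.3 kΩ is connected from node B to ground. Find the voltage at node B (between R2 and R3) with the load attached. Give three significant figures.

At node B, R3 is in parallel with the load: R3‖R_L = 543.4 Ω.
Below node A the resistance is R2 + (R3‖R_L) = 7343 Ω, so V_A = 16.2 × 7343/8843 = 13.45 V.
Then V_B = V_A × (R3‖R_L)/(R2 + R3‖R_L) = 13.45 × 543.4/7343 = 0.995 V.

V ≈ 0.995 V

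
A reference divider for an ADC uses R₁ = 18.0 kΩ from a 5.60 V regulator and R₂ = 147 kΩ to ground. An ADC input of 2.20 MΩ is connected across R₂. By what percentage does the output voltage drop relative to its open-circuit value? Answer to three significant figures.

0.724 %

The divider's output (Thévenin) resistance is R₁‖R₂ = 16.04 kΩ.
Fractional drop under load = R_th/(R_th + R_L) = 16.04 / (16.04 + 2200) = 0.007237.
So the output falls by 0.724 %.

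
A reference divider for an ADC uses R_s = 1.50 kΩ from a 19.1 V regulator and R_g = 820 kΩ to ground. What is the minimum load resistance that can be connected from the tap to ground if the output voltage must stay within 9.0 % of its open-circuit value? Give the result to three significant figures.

R_L(min) ≈ 15.1 kΩ

Output resistance R_th = R_s‖R_g = (1.50 × 820)/821.5 = 1.497 kΩ.
The fractional drop is R_th/(R_th + R_L); requiring this ≤ 0.0900 gives R_L ≥ R_th(1/0.0900 − 1) = 1.497 × 10.11 = 15.1 kΩ.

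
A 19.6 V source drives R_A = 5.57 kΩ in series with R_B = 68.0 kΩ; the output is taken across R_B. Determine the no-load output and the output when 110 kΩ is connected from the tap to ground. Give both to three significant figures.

Unloaded: 18.1 V; loaded: 17.3 V

Open-circuit: V = 19.6 × 68.0/(5.57 + 68.0) = 18.1 V.
With the load, R_B becomes R_B‖R_L = 42.02 kΩ, so V = 19.6 × 42.02/47.59 = 17.3 V.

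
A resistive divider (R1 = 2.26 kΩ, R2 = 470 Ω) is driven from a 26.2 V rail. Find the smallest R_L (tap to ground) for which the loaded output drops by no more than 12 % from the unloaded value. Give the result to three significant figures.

Output resistance R_th = R1‖R2 = (2260 × 470)/2730 = 389.1 Ω.
The fractional drop is R_th/(R_th + R_L); requiring this ≤ 0.120 gives R_L ≥ R_th(1/0.120 − 1) = 389.1 × 7.333 = 2.85 kΩ.

R_L(min) ≈ 2.85 kΩ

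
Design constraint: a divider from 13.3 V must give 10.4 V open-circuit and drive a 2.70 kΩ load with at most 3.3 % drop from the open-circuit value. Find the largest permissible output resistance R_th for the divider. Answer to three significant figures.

R_th ≤ 92.1 Ω

Loading drop = R_th/(R_th + R_L) ≤ 0.0330, so R_th ≤ R_L · ε/(1−ε) = 2.70 kΩ × 0.0330/0.9670 = 92.1 Ω.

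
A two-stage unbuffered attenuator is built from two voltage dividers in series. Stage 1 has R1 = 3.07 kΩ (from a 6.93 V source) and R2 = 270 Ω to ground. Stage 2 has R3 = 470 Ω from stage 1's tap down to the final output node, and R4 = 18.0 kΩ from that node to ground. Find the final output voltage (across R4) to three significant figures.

Stage 2 presents R3+R4 = 18470 Ω as a load on stage 1's tap.
Stage 1's lower leg becomes R2‖(R3+R4) = 266.1 Ω, so V_mid = 6.93 × 266.1/3336 = 0.5528 V.
Stage 2 is itself unloaded: V_out = V_mid × R4/(R3+R4) = 0.5528 × 18000/18470 = 0.539 V.

V_out ≈ 0.539 V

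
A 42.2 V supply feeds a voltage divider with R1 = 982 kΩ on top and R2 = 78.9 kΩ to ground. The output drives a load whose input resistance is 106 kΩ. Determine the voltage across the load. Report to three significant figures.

The load sits in parallel with R2: R2‖R_L = (78.9 × 106) / (78.9 + 106) = 45.23 kΩ.
V_out = 42.2 × 45.23 / (982 + 45.23) = 42.2 × 45.23/1027 = 1.86 V.

V_out ≈ 1.86 V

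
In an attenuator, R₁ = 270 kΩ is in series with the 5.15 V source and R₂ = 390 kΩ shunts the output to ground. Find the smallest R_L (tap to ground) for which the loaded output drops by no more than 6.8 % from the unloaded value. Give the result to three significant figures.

Output resistance R_th = R₁‖R₂ = (270 × 390)/660.0 = 159.5 kΩ.
The fractional drop is R_th/(R_th + R_L); requiring this ≤ 0.0680 gives R_L ≥ R_th(1/0.0680 − 1) = 159.5 × 13.71 = 2.19 MΩ.

R_L(min) ≈ 2.19 MΩ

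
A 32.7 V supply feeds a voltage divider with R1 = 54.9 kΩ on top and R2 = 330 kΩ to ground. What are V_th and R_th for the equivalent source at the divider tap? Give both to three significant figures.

V_th is the open-circuit tap voltage: 32.7 × 330/(54.9 + 330) = 28.0 V.
With the supply zeroed, R1 and R2 appear in parallel from the tap: R_th = R1‖R2 = (54.9 × 330)/384.9 = 47.1 kΩ.

V_th = 28.0 V, R_th = 47.1 kΩ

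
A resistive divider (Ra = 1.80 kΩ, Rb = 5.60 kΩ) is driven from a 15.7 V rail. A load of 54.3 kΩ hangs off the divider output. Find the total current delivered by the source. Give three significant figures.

Rb‖R_L = 5.076 kΩ, so the source sees Ra + Rb‖R_L = 6.876 kΩ.
I = 15.7 V / 6.876 kΩ = 2.28 mA.

I ≈ 2.28 mA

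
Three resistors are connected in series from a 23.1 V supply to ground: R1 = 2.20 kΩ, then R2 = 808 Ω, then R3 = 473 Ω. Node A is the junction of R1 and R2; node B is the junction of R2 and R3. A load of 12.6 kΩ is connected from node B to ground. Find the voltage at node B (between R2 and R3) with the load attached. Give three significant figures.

At node B, R3 is in parallel with the load: R3‖R_L = 455.9 Ω.
Below node A the resistance is R2 + (R3‖R_L) = 1264 Ω, so V_A = 23.1 × 1264/3464 = 8.429 V.
Then V_B = V_A × (R3‖R_L)/(R2 + R3‖R_L) = 8.429 × 455.9/1264 = 3.04 V.

V ≈ 3.04 V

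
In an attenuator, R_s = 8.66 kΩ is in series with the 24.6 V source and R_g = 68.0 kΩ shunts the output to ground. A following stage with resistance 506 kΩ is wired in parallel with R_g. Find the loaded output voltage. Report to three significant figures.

V_out ≈ 21.5 V

The load sits in parallel with R_g: R_g‖R_L = (68.0 × 506) / (68.0 + 506) = 59.94 kΩ.
V_out = 24.6 × 59.94 / (8.66 + 59.94) = 24.6 × 59.94/68.60 = 21.5 V.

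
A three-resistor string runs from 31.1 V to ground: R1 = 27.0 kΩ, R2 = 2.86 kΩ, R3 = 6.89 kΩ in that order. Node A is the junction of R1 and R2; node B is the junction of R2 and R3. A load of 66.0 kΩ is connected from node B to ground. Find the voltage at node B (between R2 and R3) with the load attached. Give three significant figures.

V ≈ 5.37 V

At node B, R3 is in parallel with the load: R3‖R_L = 6.239 kΩ.
Below node A the resistance is R2 + (R3‖R_L) = 9.099 kΩ, so V_A = 31.1 × 9.099/36.10 = 7.839 V.
Then V_B = V_A × (R3‖R_L)/(R2 + R3‖R_L) = 7.839 × 6.239/9.099 = 5.37 V.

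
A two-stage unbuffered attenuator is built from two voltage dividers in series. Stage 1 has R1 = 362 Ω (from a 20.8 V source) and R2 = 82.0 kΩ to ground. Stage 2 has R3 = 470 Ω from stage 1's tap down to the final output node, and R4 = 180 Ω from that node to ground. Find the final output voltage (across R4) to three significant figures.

V_out ≈ 3.69 V

Stage 2 presents R3+R4 = 650.0 Ω as a load on stage 1's tap.
Stage 1's lower leg becomes R2‖(R3+R4) = 644.9 Ω, so V_mid = 20.8 × 644.9/1007 = 13.32 V.
Stage 2 is itself unloaded: V_out = V_mid × R4/(R3+R4) = 13.32 × 180/650.0 = 3.69 V.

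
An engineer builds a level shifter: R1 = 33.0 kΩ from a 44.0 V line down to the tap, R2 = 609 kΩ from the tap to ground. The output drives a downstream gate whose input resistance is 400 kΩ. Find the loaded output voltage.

V_out ≈ 38.7 V

The load sits in parallel with R2: R2‖R_L = (609 × 400) / (609 + 400) = 241.4 kΩ.
V_out = 44.0 × 241.4 / (33.0 + 241.4) = 44.0 × 241.4/274.4 = 38.7 V.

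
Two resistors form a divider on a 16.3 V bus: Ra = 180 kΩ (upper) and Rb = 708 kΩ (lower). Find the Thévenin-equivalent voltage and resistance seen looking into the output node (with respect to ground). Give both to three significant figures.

V_th is the open-circuit tap voltage: 16.3 × 708/(180 + 708) = 13.0 V.
With the supply zeroed, Ra and Rb appear in parallel from the tap: R_th = Ra‖Rb = (180 × 708)/888.0 = 144 kΩ.

V_th = 13.0 V, R_th = 144 kΩ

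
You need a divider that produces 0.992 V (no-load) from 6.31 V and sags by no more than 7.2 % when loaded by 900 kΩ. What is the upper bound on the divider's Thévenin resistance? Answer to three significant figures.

Loading drop = R_th/(R_th + R_L) ≤ 0.0720, so R_th ≤ R_L · ε/(1−ε) = 900 kΩ × 0.0720/0.9280 = 69.8 kΩ.

R_th ≤ 69.8 kΩ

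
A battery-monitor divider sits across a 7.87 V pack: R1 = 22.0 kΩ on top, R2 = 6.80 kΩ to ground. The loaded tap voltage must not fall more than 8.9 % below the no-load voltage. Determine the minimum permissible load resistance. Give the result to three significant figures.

R_L(min) ≈ 53.2 kΩ

Output resistance R_th = R1‖R2 = (22.0 × 6.80)/28.80 = 5.194 kΩ.
The fractional drop is R_th/(R_th + R_L); requiring this ≤ 0.0890 gives R_L ≥ R_th(1/0.0890 − 1) = 5.194 × 10.24 = 53.2 kΩ.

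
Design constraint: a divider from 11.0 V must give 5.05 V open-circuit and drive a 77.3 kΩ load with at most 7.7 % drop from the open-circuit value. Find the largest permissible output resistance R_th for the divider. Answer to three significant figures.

R_th ≤ 6.45 kΩ

Loading drop = R_th/(R_th + R_L) ≤ 0.0770, so R_th ≤ R_L · ε/(1−ε) = 77.3 kΩ × 0.0770/0.9230 = 6.45 kΩ.
(Any R1, R2 with R2/(R1+R2) = 0.459 and R1‖R2 ≤ 6.45 kΩ will meet the spec.)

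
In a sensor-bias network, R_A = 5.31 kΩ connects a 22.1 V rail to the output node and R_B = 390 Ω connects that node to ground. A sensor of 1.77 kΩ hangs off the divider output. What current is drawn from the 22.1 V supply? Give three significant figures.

R_B‖R_L = 319.6 Ω, so the source sees R_A + R_B‖R_L = 5630 Ω.
I = 22.1 V / 5630 Ω = 3.93 mA.

I ≈ 3.93 mA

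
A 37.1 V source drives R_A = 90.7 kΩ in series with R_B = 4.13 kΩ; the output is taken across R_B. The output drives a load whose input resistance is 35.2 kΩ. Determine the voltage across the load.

V_out ≈ 1.45 V

The load sits in parallel with R_B: R_B‖R_L = (4.13 × 35.2) / (4.13 + 35.2) = 3.696 kΩ.
V_out = 37.1 × 3.696 / (90.7 + 3.696) = 37.1 × 3.696/94.40 = 1.45 V.
(Unloaded it would have been 1.62 V.)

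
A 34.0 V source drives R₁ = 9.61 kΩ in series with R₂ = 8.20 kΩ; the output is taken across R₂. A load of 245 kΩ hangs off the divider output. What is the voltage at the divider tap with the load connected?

V_out ≈ 15.4 V

The load sits in parallel with R₂: R₂‖R_L = (8.20 × 245) / (8.20 + 245) = 7.934 kΩ.
V_out = 34.0 × 7.934 / (9.61 + 7.934) = 34.0 × 7.934/17.54 = 15.4 V.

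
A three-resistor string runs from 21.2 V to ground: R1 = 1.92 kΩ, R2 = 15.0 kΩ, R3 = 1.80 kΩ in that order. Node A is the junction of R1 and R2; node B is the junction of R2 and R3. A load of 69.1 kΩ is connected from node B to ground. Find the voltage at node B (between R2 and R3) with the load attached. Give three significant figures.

V ≈ 1.99 V

At node B, R3 is in parallel with the load: R3‖R_L = 1.754 kΩ.
Below node A the resistance is R2 + (R3‖R_L) = 16.75 kΩ, so V_A = 21.2 × 16.75/18.67 = 19.02 V.
Then V_B = V_A × (R3‖R_L)/(R2 + R3‖R_L) = 19.02 × 1.754/16.75 = 1.99 V.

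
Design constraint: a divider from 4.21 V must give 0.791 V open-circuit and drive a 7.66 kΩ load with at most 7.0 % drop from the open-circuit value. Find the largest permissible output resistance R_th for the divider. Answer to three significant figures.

Loading drop = R_th/(R_th + R_L) ≤ 0.0700, so R_th ≤ R_L · ε/(1−ε) = 7.66 kΩ × 0.0700/0.9300 = 577 Ω.

R_th ≤ 577 Ω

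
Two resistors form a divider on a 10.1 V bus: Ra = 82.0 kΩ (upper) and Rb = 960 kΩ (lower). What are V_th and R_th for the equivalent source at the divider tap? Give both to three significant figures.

V_th is the open-circuit tap voltage: 10.1 × 960/(82.0 + 960) = 9.31 V.
With the supply zeroed, Ra and Rb appear in parallel from the tap: R_th = Ra‖Rb = (82.0 × 960)/1042 = 75.5 kΩ.

V_th = 9.31 V, R_th = 75.5 kΩ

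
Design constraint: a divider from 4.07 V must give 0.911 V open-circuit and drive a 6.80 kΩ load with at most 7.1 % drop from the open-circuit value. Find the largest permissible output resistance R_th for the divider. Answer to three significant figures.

R_th ≤ 520 Ω

Loading drop = R_th/(R_th + R_L) ≤ 0.0710, so R_th ≤ R_L · ε/(1−ε) = 6.80 kΩ × 0.0710/0.9290 = 520 Ω.
(Any R1, R2 with R2/(R1+R2) = 0.224 and R1‖R2 ≤ 520 Ω will meet the spec.)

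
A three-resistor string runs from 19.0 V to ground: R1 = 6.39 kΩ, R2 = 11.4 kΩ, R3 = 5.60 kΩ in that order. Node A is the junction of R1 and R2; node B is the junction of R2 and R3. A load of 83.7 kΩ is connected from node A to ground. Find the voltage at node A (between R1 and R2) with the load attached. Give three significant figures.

V ≈ 13.1 V

Below node A the series string R2+R3 = 17.00 kΩ sits in parallel with the 83.7 kΩ load: 14.13 kΩ.
V_A = 19.0 × 14.13/(6.39 + 14.13) = 13.1 V.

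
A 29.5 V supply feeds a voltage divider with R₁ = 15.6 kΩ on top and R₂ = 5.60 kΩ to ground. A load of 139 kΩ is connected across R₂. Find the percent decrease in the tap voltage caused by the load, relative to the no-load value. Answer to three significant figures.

The divider's output (Thévenin) resistance is R₁‖R₂ = 4.121 kΩ.
Fractional drop under load = R_th/(R_th + R_L) = 4.121 / (4.121 + 139) = 0.02879.
So the output falls by 2.88 %.

2.88 %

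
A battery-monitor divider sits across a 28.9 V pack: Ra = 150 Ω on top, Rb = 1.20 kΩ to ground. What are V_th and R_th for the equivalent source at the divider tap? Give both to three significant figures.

V_th = 25.7 V, R_th = 133 Ω

V_th is the open-circuit tap voltage: 28.9 × 1200/(150 + 1200) = 25.7 V.
With the supply zeroed, Ra and Rb appear in parallel from the tap: R_th = Ra‖Rb = (150 × 1200)/1350 = 133 Ω.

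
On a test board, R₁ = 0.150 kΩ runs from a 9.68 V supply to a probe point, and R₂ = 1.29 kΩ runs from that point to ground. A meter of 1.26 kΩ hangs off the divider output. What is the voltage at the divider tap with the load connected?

V_out ≈ 7.84 V

The load sits in parallel with R₂: R₂‖R_L = (1290 × 1260) / (1290 + 1260) = 637.4 Ω.
V_out = 9.68 × 637.4 / (150 + 637.4) = 9.68 × 637.4/787.4 = 7.84 V.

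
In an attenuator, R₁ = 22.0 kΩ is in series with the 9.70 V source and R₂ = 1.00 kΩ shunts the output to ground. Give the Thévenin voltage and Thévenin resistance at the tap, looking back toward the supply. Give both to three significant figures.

V_th = 0.422 V, R_th = 957 Ω

V_th is the open-circuit tap voltage: 9.70 × 1.00/(22.0 + 1.00) = 0.422 V.
With the supply zeroed, R₁ and R₂ appear in parallel from the tap: R_th = R₁‖R₂ = (22.0 × 1.00)/23.00 = 957 Ω.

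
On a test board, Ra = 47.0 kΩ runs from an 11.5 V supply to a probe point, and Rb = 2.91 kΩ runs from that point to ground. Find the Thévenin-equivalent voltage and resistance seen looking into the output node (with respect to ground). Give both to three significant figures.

V_th is the open-circuit tap voltage: 11.5 × 2.91/(47.0 + 2.91) = 0.671 V.
With the supply zeroed, Ra and Rb appear in parallel from the tap: R_th = Ra‖Rb = (47.0 × 2.91)/49.91 = 2.74 kΩ.

V_th = 0.671 V, R_th = 2.74 kΩ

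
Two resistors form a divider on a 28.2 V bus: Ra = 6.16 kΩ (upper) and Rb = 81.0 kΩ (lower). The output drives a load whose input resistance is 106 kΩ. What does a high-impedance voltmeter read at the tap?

The load sits in parallel with Rb: Rb‖R_L = (81.0 × 106) / (81.0 + 106) = 45.91 kΩ.
V_out = 28.2 × 45.91 / (6.16 + 45.91) = 28.2 × 45.91/52.07 = 24.9 V.

V_out ≈ 24.9 V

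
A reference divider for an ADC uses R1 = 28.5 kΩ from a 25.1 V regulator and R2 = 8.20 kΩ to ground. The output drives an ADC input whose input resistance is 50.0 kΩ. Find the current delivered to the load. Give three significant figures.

I_L ≈ 0.0995 mA

R2‖R_L = 7.045 kΩ; V_out = 25.1 × 7.045/35.54 = 4.975 V.
I_L = V_out / R_L = 4.975 / 50.0 kΩ = 0.0995 mA.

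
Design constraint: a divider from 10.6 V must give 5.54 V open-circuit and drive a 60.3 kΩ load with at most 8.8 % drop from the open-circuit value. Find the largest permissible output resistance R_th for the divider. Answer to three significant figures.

R_th ≤ 5.82 kΩ

Loading drop = R_th/(R_th + R_L) ≤ 0.0880, so R_th ≤ R_L · ε/(1−ε) = 60.3 kΩ × 0.0880/0.9120 = 5.82 kΩ.
(Any R1, R2 with R2/(R1+R2) = 0.523 and R1‖R2 ≤ 5.82 kΩ will meet the spec.)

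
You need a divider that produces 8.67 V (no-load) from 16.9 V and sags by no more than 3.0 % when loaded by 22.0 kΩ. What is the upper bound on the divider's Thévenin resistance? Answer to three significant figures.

Loading drop = R_th/(R_th + R_L) ≤ 0.0300, so R_th ≤ R_L · ε/(1−ε) = 22.0 kΩ × 0.0300/0.9700 = 680 Ω.

R_th ≤ 680 Ω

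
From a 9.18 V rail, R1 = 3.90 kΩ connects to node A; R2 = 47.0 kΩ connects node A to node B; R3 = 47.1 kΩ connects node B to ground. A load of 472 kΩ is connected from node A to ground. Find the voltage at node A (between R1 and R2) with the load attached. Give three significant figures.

Below node A the series string R2+R3 = 94.10 kΩ sits in parallel with the 472 kΩ load: 78.46 kΩ.
V_A = 9.18 × 78.46/(3.90 + 78.46) = 8.75 V.

V ≈ 8.75 V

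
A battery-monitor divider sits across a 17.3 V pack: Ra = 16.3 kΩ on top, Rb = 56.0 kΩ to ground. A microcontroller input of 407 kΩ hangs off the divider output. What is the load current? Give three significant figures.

I_L ≈ 0.0319 mA

Rb‖R_L = 49.23 kΩ; V_out = 17.3 × 49.23/65.53 = 13.00 V.
I_L = V_out / R_L = 13.00 / 407 kΩ = 0.0319 mA.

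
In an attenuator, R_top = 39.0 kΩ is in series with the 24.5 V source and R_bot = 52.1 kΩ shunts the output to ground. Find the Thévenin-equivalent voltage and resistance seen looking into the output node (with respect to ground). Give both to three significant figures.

V_th = 14.0 V, R_th = 22.3 kΩ

V_th is the open-circuit tap voltage: 24.5 × 52.1/(39.0 + 52.1) = 14.0 V.
With the supply zeroed, R_top and R_bot appear in parallel from the tap: R_th = R_top‖R_bot = (39.0 × 52.1)/91.10 = 22.3 kΩ.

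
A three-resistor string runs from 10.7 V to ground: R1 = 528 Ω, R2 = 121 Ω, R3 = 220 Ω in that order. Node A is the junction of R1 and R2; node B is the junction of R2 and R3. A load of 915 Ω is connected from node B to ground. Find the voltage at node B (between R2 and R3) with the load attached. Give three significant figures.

V ≈ 2.30 V

At node B, R3 is in parallel with the load: R3‖R_L = 177.4 Ω.
Below node A the resistance is R2 + (R3‖R_L) = 298.4 Ω, so V_A = 10.7 × 298.4/826.4 = 3.863 V.
Then V_B = V_A × (R3‖R_L)/(R2 + R3‖R_L) = 3.863 × 177.4/298.4 = 2.30 V.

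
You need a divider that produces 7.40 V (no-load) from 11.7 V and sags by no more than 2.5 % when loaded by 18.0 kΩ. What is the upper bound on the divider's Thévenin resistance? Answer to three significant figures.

R_th ≤ 462 Ω

Loading drop = R_th/(R_th + R_L) ≤ 0.0250, so R_th ≤ R_L · ε/(1−ε) = 18.0 kΩ × 0.0250/0.9750 = 462 Ω.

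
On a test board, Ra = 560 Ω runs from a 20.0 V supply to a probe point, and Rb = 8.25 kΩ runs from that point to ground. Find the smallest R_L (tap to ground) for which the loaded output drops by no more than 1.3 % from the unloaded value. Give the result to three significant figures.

Output resistance R_th = Ra‖Rb = (560 × 8250)/8810 = 524.4 Ω.
The fractional drop is R_th/(R_th + R_L); requiring this ≤ 0.0130 gives R_L ≥ R_th(1/0.0130 − 1) = 524.4 × 75.92 = 39.8 kΩ.

R_L(min) ≈ 39.8 kΩ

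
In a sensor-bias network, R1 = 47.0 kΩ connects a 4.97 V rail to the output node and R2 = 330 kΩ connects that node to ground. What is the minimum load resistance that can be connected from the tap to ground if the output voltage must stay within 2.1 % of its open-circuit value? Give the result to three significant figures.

R_L(min) ≈ 1.92 MΩ

Output resistance R_th = R1‖R2 = (47.0 × 330)/377.0 = 41.14 kΩ.
The fractional drop is R_th/(R_th + R_L); requiring this ≤ 0.0210 gives R_L ≥ R_th(1/0.0210 − 1) = 41.14 × 46.62 = 1.92 MΩ.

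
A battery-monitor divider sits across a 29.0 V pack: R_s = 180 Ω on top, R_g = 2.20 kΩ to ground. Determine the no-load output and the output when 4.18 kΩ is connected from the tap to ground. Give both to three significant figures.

Unloaded: 26.8 V; loaded: 25.8 V

Open-circuit: V = 29.0 × 2200/(180 + 2200) = 26.8 V.
With the load, R_g becomes R_g‖R_L = 1441 Ω, so V = 29.0 × 1441/1621 = 25.8 V.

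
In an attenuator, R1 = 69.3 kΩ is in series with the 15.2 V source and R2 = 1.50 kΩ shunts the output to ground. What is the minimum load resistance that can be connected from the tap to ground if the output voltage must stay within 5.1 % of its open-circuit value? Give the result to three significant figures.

Output resistance R_th = R1‖R2 = (69.3 × 1.50)/70.80 = 1.468 kΩ.
The fractional drop is R_th/(R_th + R_L); requiring this ≤ 0.0510 gives R_L ≥ R_th(1/0.0510 − 1) = 1.468 × 18.61 = 27.3 kΩ.

R_L(min) ≈ 27.3 kΩ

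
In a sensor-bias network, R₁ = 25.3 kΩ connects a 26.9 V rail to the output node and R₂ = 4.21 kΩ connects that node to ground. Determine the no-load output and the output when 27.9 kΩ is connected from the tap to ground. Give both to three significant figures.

Open-circuit: V = 26.9 × 4.21/(25.3 + 4.21) = 3.84 V.
With the load, R₂ becomes R₂‖R_L = 3.658 kΩ, so V = 26.9 × 3.658/28.96 = 3.40 V.

Unloaded: 3.84 V; loaded: 3.40 V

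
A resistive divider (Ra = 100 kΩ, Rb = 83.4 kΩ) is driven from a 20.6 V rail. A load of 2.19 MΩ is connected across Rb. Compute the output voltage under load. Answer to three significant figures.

The load sits in parallel with Rb: Rb‖R_L = (83.4 × 2190) / (83.4 + 2190) = 80.34 kΩ.
V_out = 20.6 × 80.34 / (100 + 80.34) = 20.6 × 80.34/180.3 = 9.18 V.

V_out ≈ 9.18 V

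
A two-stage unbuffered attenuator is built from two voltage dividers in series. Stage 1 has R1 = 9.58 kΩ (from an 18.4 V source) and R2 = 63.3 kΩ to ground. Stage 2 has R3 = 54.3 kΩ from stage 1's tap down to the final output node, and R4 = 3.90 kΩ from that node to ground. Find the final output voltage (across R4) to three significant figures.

Stage 2 presents R3+R4 = 58.20 kΩ as a load on stage 1's tap.
Stage 1's lower leg becomes R2‖(R3+R4) = 30.32 kΩ, so V_mid = 18.4 × 30.32/39.90 = 13.98 V.
Stage 2 is itself unloaded: V_out = V_mid × R4/(R3+R4) = 13.98 × 3.90/58.20 = 0.937 V.

V_out ≈ 0.937 V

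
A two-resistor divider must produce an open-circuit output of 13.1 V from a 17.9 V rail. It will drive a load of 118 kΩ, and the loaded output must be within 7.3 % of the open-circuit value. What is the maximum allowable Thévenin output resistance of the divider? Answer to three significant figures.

R_th ≤ 9.29 kΩ

Loading drop = R_th/(R_th + R_L) ≤ 0.0730, so R_th ≤ R_L · ε/(1−ε) = 118 kΩ × 0.0730/0.9270 = 9.29 kΩ.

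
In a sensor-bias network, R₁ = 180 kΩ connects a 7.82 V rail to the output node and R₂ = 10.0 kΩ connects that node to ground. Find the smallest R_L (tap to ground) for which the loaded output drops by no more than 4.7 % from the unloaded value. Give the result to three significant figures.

Output resistance R_th = R₁‖R₂ = (180 × 10.0)/190.0 = 9.474 kΩ.
The fractional drop is R_th/(R_th + R_L); requiring this ≤ 0.0470 gives R_L ≥ R_th(1/0.0470 − 1) = 9.474 × 20.28 = 192 kΩ.

R_L(min) ≈ 192 kΩ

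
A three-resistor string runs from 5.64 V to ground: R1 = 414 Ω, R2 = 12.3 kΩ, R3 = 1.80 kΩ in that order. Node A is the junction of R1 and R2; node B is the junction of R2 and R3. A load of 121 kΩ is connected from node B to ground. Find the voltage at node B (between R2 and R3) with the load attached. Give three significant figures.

V ≈ 0.690 V

At node B, R3 is in parallel with the load: R3‖R_L = 1774 Ω.
Below node A the resistance is R2 + (R3‖R_L) = 14070 Ω, so V_A = 5.64 × 14070/14490 = 5.479 V.
Then V_B = V_A × (R3‖R_L)/(R2 + R3‖R_L) = 5.479 × 1774/14070 = 0.690 V.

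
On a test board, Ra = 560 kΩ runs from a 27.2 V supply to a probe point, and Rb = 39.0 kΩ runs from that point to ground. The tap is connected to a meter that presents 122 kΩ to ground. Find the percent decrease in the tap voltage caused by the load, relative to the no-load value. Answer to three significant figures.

Unloaded V = 27.2 × 39.0/599.0 = 1.771 V.
Loaded: Rb‖R_L = 29.55 kΩ, giving V = 27.2 × 29.55/589.6 = 1.363 V.
Drop = (1.771 − 1.363) / 1.771 = 23.0 %.

23.0 %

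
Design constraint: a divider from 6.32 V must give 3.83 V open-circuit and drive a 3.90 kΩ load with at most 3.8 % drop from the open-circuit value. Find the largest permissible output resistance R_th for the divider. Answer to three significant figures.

Loading drop = R_th/(R_th + R_L) ≤ 0.0380, so R_th ≤ R_L · ε/(1−ε) = 3.90 kΩ × 0.0380/0.9620 = 154 Ω.
(Any R1, R2 with R2/(R1+R2) = 0.606 and R1‖R2 ≤ 154 Ω will meet the spec.)

R_th ≤ 154 Ω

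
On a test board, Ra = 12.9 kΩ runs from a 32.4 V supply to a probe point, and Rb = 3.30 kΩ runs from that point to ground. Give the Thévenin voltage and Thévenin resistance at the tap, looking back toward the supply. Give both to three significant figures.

V_th is the open-circuit tap voltage: 32.4 × 3.30/(12.9 + 3.30) = 6.60 V.
With the supply zeroed, Ra and Rb appear in parallel from the tap: R_th = Ra‖Rb = (12.9 × 3.30)/16.20 = 2.63 kΩ.

V_th = 6.60 V, R_th = 2.63 kΩ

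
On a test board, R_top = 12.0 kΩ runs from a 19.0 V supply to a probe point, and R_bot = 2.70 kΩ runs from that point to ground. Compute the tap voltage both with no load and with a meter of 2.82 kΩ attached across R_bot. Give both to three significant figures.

Open-circuit: V = 19.0 × 2.70/(12.0 + 2.70) = 3.49 V.
With the load, R_bot becomes R_bot‖R_L = 1.379 kΩ, so V = 19.0 × 1.379/13.38 = 1.96 V.

Unloaded: 3.49 V; loaded: 1.96 V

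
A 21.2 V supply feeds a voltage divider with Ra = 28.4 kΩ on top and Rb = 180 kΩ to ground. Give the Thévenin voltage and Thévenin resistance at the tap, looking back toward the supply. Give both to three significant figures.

V_th = 18.3 V, R_th = 24.5 kΩ

V_th is the open-circuit tap voltage: 21.2 × 180/(28.4 + 180) = 18.3 V.
With the supply zeroed, Ra and Rb appear in parallel from the tap: R_th = Ra‖Rb = (28.4 × 180)/208.4 = 24.5 kΩ.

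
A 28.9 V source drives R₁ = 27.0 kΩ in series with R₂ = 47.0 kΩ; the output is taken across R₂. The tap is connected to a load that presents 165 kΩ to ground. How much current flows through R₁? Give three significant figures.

R₂‖R_L = 36.58 kΩ, so the source sees R₁ + R₂‖R_L = 63.58 kΩ.
I = 28.9 V / 63.58 kΩ = 0.455 mA.

I ≈ 0.455 mA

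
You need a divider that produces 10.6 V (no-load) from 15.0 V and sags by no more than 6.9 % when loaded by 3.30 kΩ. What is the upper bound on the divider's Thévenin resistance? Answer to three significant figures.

R_th ≤ 245 Ω

Loading drop = R_th/(R_th + R_L) ≤ 0.0690, so R_th ≤ R_L · ε/(1−ε) = 3.30 kΩ × 0.0690/0.9310 = 245 Ω.
(Any R1, R2 with R2/(R1+R2) = 0.707 and R1‖R2 ≤ 245 Ω will meet the spec.)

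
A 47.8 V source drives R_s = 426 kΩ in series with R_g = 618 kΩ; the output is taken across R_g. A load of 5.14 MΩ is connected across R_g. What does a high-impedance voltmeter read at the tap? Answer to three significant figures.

V_out ≈ 27.0 V

The load sits in parallel with R_g: R_g‖R_L = (618 × 5140) / (618 + 5140) = 551.7 kΩ.
V_out = 47.8 × 551.7 / (426 + 551.7) = 47.8 × 551.7/977.7 = 27.0 V.
(Unloaded it would have been 28.3 V.)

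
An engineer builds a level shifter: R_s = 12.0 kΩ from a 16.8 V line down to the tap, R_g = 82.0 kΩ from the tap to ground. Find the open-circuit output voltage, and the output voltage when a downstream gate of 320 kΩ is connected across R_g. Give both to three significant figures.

Open-circuit: V = 16.8 × 82.0/(12.0 + 82.0) = 14.7 V.
With the load, R_g becomes R_g‖R_L = 65.27 kΩ, so V = 16.8 × 65.27/77.27 = 14.2 V.

Unloaded: 14.7 V; loaded: 14.2 V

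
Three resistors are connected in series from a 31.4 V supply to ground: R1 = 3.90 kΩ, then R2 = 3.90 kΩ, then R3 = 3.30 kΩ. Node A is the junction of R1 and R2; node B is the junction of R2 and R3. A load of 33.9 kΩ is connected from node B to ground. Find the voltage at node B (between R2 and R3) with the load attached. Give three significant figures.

V ≈ 8.74 V

At node B, R3 is in parallel with the load: R3‖R_L = 3.007 kΩ.
Below node A the resistance is R2 + (R3‖R_L) = 6.907 kΩ, so V_A = 31.4 × 6.907/10.81 = 20.07 V.
Then V_B = V_A × (R3‖R_L)/(R2 + R3‖R_L) = 20.07 × 3.007/6.907 = 8.74 V.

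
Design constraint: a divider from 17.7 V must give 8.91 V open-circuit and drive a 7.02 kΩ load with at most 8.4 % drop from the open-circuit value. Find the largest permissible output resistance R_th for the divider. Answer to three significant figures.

R_th ≤ 644 Ω

Loading drop = R_th/(R_th + R_L) ≤ 0.0840, so R_th ≤ R_L · ε/(1−ε) = 7.02 kΩ × 0.0840/0.9160 = 644 Ω.
(Any R1, R2 with R2/(R1+R2) = 0.503 and R1‖R2 ≤ 644 Ω will meet the spec.)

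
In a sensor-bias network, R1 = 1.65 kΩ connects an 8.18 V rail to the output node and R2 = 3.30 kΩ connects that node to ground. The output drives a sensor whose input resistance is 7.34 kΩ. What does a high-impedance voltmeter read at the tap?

The load sits in parallel with R2: R2‖R_L = (3.30 × 7.34) / (3.30 + 7.34) = 2.277 kΩ.
V_out = 8.18 × 2.277 / (1.65 + 2.277) = 8.18 × 2.277/3.927 = 4.74 V.

V_out ≈ 4.74 V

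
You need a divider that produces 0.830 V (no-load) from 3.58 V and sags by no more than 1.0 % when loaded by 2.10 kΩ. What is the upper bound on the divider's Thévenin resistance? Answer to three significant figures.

Loading drop = R_th/(R_th + R_L) ≤ 0.0100, so R_th ≤ R_L · ε/(1−ε) = 2.10 kΩ × 0.0100/0.9900 = 21.2 Ω.

R_th ≤ 21.2 Ω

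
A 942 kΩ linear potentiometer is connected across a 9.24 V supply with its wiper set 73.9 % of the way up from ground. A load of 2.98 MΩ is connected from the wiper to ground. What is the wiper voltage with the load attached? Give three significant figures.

V ≈ 6.44 V

The wiper splits the pot into (1−α)R = 245.9 kΩ above and αR = 696.1 kΩ below.
Lower section ‖ load = 564.3 kΩ.
V_wiper = 9.24 × 564.3/(245.9 + 564.3) = 6.44 V.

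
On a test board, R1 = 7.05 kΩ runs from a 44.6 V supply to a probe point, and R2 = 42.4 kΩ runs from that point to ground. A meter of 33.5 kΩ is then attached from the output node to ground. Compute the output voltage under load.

V_out ≈ 32.4 V

The load sits in parallel with R2: R2‖R_L = (42.4 × 33.5) / (42.4 + 33.5) = 18.71 kΩ.
V_out = 44.6 × 18.71 / (7.05 + 18.71) = 44.6 × 18.71/25.76 = 32.4 V.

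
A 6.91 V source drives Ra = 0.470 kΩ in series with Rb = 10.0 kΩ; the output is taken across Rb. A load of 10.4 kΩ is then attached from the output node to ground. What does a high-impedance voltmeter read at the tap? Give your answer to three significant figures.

The load sits in parallel with Rb: Rb‖R_L = (10000 × 10400) / (10000 + 10400) = 5098 Ω.
V_out = 6.91 × 5098 / (470 + 5098) = 6.91 × 5098/5568 = 6.33 V.

V_out ≈ 6.33 V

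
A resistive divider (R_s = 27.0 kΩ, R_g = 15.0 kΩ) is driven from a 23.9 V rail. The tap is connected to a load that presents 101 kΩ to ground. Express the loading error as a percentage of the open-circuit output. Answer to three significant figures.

Unloaded V = 23.9 × 15.0/42.00 = 8.5357 V.
Loaded: R_g‖R_L = 13.06 kΩ, giving V = 23.9 × 13.06/40.06 = 7.7918 V.
Drop = (8.5357 − 7.7918) / 8.5357 = 8.72 %.

8.72 %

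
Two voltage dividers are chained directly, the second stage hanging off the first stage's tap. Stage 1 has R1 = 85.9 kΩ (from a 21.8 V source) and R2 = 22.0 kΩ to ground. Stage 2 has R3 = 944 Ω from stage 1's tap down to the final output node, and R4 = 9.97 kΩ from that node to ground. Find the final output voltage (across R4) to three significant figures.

V_out ≈ 1.56 V

Stage 2 presents R3+R4 = 10910 Ω as a load on stage 1's tap.
Stage 1's lower leg becomes R2‖(R3+R4) = 7295 Ω, so V_mid = 21.8 × 7295/93200 = 1.706 V.
Stage 2 is itself unloaded: V_out = V_mid × R4/(R3+R4) = 1.706 × 9970/10910 = 1.56 V.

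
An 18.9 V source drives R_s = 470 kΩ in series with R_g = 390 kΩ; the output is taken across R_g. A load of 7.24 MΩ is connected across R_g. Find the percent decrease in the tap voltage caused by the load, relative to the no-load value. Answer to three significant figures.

2.86 %

The divider's output (Thévenin) resistance is R_s‖R_g = 213.1 kΩ.
Fractional drop under load = R_th/(R_th + R_L) = 213.1 / (213.1 + 7240) = 0.02860.
So the output falls by 2.86 %.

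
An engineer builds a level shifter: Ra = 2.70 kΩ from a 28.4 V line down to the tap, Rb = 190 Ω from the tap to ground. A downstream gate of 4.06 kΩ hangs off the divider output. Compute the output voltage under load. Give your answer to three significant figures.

The load sits in parallel with Rb: Rb‖R_L = (190 × 4060) / (190 + 4060) = 181.5 Ω.
V_out = 28.4 × 181.5 / (2700 + 181.5) = 28.4 × 181.5/2882 = 1.79 V.
(Unloaded it would have been 1.87 V.)

V_out ≈ 1.79 V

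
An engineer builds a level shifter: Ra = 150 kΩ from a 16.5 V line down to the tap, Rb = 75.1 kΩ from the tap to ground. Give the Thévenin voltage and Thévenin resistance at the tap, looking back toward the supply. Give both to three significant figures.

V_th = 5.50 V, R_th = 50.0 kΩ

V_th is the open-circuit tap voltage: 16.5 × 75.1/(150 + 75.1) = 5.50 V.
With the supply zeroed, Ra and Rb appear in parallel from the tap: R_th = Ra‖Rb = (150 × 75.1)/225.1 = 50.0 kΩ.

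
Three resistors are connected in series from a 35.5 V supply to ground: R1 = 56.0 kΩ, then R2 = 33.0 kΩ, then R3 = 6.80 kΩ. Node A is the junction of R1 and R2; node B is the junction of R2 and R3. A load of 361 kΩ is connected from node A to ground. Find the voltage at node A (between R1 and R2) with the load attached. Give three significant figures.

Below node A the series string R2+R3 = 39.80 kΩ sits in parallel with the 361 kΩ load: 35.85 kΩ.
V_A = 35.5 × 35.85/(56.0 + 35.85) = 13.9 V.

V ≈ 13.9 V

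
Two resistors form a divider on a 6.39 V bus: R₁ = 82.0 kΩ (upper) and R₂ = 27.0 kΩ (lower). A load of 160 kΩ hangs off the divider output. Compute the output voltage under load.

The load sits in parallel with R₂: R₂‖R_L = (27.0 × 160) / (27.0 + 160) = 23.10 kΩ.
V_out = 6.39 × 23.10 / (82.0 + 23.10) = 6.39 × 23.10/105.1 = 1.40 V.

V_out ≈ 1.40 V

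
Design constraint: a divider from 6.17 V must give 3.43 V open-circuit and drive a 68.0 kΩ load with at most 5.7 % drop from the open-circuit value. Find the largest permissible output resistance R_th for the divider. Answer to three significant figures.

Loading drop = R_th/(R_th + R_L) ≤ 0.0570, so R_th ≤ R_L · ε/(1−ε) = 68.0 kΩ × 0.0570/0.9430 = 4.11 kΩ.
(Any R1, R2 with R2/(R1+R2) = 0.556 and R1‖R2 ≤ 4.11 kΩ will meet the spec.)

R_th ≤ 4.11 kΩ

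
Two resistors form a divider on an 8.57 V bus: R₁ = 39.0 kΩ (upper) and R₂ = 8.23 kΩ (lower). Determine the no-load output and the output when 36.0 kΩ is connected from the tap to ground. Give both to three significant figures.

Open-circuit: V = 8.57 × 8.23/(39.0 + 8.23) = 1.49 V.
With the load, R₂ becomes R₂‖R_L = 6.699 kΩ, so V = 8.57 × 6.699/45.70 = 1.26 V.

Unloaded: 1.49 V; loaded: 1.26 V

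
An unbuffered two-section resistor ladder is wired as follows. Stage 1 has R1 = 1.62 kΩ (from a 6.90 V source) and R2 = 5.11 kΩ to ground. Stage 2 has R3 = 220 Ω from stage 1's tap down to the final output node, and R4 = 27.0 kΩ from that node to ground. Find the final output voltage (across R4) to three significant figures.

Stage 2 presents R3+R4 = 27220 Ω as a load on stage 1's tap.
Stage 1's lower leg becomes R2‖(R3+R4) = 4302 Ω, so V_mid = 6.90 × 4302/5922 = 5.013 V.
Stage 2 is itself unloaded: V_out = V_mid × R4/(R3+R4) = 5.013 × 27000/27220 = 4.97 V.

V_out ≈ 4.97 V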